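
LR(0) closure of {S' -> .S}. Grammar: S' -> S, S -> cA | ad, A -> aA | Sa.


Start: S' -> .S
For each item with dot before a nonterminal B, add B -> .γ for every B-production
Closure: [S' -> .S, S -> .cA, S -> .ad]


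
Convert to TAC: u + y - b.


Break into single-operator statements:
t1 = u + y
t2 = t1 - b


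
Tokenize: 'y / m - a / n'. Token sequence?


Scan left to right, longest-match per lexeme
Tokens: ID(y), OP(/), ID(m), OP(-), ID(a), OP(/), ID(n)


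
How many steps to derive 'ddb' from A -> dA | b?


Derivation: A => dA => ddA => ddb
Steps: 3


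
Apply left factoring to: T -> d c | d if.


Common prefix: 'd'
Factored: T -> d T', T' -> c | if


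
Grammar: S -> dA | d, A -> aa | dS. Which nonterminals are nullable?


A nonterminal is nullable iff some alternative derives ε (directly, or every symbol in it is nullable)
Nullable: {}


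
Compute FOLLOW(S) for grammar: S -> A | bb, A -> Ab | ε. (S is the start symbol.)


$ ∈ FOLLOW(S). For each A -> αBβ: add FIRST(β)\{ε} to FOLLOW(B); if β nullable, add FOLLOW(A).
FOLLOW(S) = {$}


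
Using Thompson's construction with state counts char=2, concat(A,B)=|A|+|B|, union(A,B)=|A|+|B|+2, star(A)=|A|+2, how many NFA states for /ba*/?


Syntax tree has 2 char leaf(s), 0 union(s), 1 star(s)
chars contribute 2×2 = 4; each union adds +2; each star adds +2
Total: 4 + 0 + 2 = 6 states


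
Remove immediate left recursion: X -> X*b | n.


Left-recursive alternatives: X*b; non-recursive: n
Introduce X': X -> nX', X' -> *bX' | ε


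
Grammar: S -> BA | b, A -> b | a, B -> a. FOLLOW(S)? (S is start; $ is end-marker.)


$ ∈ FOLLOW(S). For each A -> αBβ: add FIRST(β)\{ε} to FOLLOW(B); if β nullable, add FOLLOW(A).
FOLLOW(S) = {$}


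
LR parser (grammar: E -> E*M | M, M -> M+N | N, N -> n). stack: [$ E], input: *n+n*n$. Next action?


shift '*' to continue E -> E*M
Action: shift


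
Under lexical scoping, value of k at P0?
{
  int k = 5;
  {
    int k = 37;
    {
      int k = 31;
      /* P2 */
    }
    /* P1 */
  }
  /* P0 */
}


k declared in the same block as P0
k = 5


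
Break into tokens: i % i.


Scan left to right, longest-match per lexeme
Tokens: ID(i), OP(%), ID(i)


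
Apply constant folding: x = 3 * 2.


3 * 2 = 6 at compile time
Optimized: x = 6


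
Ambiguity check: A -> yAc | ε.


balanced y^n…c^n: each string has a unique parse
Unambiguous


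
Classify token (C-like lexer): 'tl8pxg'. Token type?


Pattern: letter/underscore followed by alphanumerics, not a keyword
Type: IDENTIFIER


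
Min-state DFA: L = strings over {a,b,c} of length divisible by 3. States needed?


Track length mod 3: states 0..2, accept at 0
Minimal DFA: 3 states


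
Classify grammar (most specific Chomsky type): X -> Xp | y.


Left-linear: every RHS is a terminal or one nonterminal followed by a terminal
Classification: Type 3 (Regular)


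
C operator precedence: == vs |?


'==' is equality (level 6); '|' is bitwise OR (level 3)
Higher level binds tighter
'==' has higher precedence than '|'


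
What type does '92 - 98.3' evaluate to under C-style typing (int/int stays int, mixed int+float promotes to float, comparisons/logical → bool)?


Operand types: int - float
Rule: mixed int/float promotes to float; int/int stays int
Result type: float


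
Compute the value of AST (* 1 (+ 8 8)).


Evaluate inner: (+ 8 8) = 16
Evaluate root: (* 1 16) = 16
Result: 16


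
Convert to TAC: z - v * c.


Break into single-operator statements:
t1 = v * c
t2 = z - t1


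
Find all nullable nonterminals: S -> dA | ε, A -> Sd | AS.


A nonterminal is nullable iff some alternative derives ε (directly, or every symbol in it is nullable)
Nullable: {S}


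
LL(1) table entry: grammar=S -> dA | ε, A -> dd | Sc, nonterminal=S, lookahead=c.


For [S, c]: ε is nullable and 'c' ∈ FOLLOW(S)
Entry: S -> ε


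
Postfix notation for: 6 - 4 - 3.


Left to right (same or higher precedence on left)
Postfix: 6 4 - 3 -


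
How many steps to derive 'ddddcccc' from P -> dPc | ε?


Derivation: P => dPc => ddPcc => dddPccc => ddddPcccc => ddddcccc
Steps: 5


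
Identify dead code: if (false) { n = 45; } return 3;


condition is constant false, so the whole block is unreachable
Dead: 'if (false) { n = 45; }'


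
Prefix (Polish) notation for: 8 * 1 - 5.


left-to-right (same/higher precedence on left): tree is (- (* 8 1) 5)
Prefix: - * 8 1 5


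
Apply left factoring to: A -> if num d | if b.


Common prefix: 'if'
Factored: A -> if A', A' -> num d | b


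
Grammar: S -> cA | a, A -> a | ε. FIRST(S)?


Per alternative of S: FIRST(cA) = {c}; FIRST(a) = {a}
FIRST(S) = {a, c}


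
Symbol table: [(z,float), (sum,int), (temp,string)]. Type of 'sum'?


Lookup 'sum' → type int


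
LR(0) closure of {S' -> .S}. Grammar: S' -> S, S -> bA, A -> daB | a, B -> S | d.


Start: S' -> .S
For each item with dot before a nonterminal B, add B -> .γ for every B-production
Closure: [S' -> .S, S -> .bA]


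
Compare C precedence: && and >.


'>' is relational (level 7); '&&' is logical AND (level 2)
Higher level binds tighter
'>' has higher precedence than '&&'


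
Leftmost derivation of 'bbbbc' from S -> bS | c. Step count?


Derivation: S => bS => bbS => bbbS => bbbbS => bbbbc
Steps: 5


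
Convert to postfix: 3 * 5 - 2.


Left to right (same or higher precedence on left)
Postfix: 3 5 * 2 -


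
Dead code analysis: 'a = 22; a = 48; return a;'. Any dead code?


first assignment to a is overwritten before any read
Dead: 'a = 22'


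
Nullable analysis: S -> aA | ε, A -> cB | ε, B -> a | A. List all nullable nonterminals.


A nonterminal is nullable iff some alternative derives ε (directly, or every symbol in it is nullable)
Nullable: {A, B, S}


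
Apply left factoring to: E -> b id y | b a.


Common prefix: 'b'
Factored: E -> b E', E' -> id y | a


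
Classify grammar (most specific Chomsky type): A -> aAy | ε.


Single nonterminal LHS, but a^n y^n is not regular
Classification: Type 2 (Context-Free)


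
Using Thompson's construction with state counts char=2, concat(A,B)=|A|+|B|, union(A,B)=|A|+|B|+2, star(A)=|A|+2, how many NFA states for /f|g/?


Syntax tree has 2 char leaf(s), 1 union(s), 0 star(s)
chars contribute 2×2 = 4; each union adds +2; each star adds +2
Total: 4 + 2 + 0 = 6 states


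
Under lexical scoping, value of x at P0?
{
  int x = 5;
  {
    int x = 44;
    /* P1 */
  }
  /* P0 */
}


x declared in the same block as P0
x = 5


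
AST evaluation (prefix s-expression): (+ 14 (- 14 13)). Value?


Evaluate inner: (- 14 13) = 1
Evaluate root: (+ 14 1) = 15
Result: 15


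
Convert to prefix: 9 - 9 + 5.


left-to-right (same/higher precedence on left): tree is (+ (- 9 9) 5)
Prefix: + - 9 9 5


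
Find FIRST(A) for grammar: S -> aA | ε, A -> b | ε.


Per alternative of A: FIRST(b) = {b}; FIRST(ε) = {ε}
FIRST(A) = {b, ε}


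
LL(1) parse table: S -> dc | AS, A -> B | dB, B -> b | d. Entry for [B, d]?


For [B, d]: 'd' ∈ FIRST(d)
Entry: B -> d


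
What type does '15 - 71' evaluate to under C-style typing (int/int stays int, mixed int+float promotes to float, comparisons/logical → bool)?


Operand types: int - int
Rule: mixed int/float promotes to float; int/int stays int
Result type: int


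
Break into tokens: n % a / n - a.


Scan left to right, longest-match per lexeme
Tokens: ID(n), OP(%), ID(a), OP(/), ID(n), OP(-), ID(a)


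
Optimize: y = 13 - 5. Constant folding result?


13 - 5 = 8 at compile time
Optimized: y = 8


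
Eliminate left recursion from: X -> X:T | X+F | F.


Left-recursive alternatives: X:T, X+F; non-recursive: F
Introduce X': X -> FX', X' -> :TX' | +FX' | ε


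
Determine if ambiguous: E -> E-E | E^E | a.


'a-a^a' has two parse trees (no precedence encoded between - and ^)
Ambiguous


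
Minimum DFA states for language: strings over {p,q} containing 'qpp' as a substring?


KMP-style automaton: 3 progress states + 1 absorbing accept = 4
Minimal DFA: 4 states


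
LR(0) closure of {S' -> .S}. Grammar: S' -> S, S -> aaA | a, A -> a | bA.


Start: S' -> .S
For each item with dot before a nonterminal B, add B -> .γ for every B-production
Closure: [S' -> .S, S -> .aaA, S -> .a]


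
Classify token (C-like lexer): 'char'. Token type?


Pattern: reserved word
Type: KEYWORD


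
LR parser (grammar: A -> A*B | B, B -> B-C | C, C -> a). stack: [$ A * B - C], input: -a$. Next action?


handle 'B-C' on top
Action: reduce (B -> B-C)


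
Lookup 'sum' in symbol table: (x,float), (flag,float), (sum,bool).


Lookup 'sum' → type bool


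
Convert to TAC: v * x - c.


Break into single-operator statements:
t1 = v * x
t2 = t1 - c


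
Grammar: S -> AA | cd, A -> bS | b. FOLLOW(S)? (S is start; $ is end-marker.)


$ ∈ FOLLOW(S). For each A -> αBβ: add FIRST(β)\{ε} to FOLLOW(B); if β nullable, add FOLLOW(A).
FOLLOW(S) = {$, b}


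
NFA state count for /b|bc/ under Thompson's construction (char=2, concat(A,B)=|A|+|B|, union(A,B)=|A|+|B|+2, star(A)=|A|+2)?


Syntax tree has 3 char leaf(s), 1 union(s), 0 star(s)
chars contribute 3×2 = 6; each union adds +2; each star adds +2
Total: 6 + 2 + 0 = 8 states


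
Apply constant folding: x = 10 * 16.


10 * 16 = 160 at compile time
Optimized: x = 160


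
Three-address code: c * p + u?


Break into single-operator statements:
t1 = c * p
t2 = t1 + u


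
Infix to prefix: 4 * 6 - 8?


left-to-right (same/higher precedence on left): tree is (- (* 4 6) 8)
Prefix: - * 4 6 8


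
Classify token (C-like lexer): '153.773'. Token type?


Pattern: digits with a decimal point
Type: FLOAT_LITERAL


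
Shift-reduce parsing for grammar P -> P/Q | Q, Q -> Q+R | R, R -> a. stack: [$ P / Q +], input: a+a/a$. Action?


no handle; shift 'a'
Action: shift


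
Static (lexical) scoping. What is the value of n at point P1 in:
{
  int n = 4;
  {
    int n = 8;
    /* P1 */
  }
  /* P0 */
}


n declared in the same block as P1
n = 8


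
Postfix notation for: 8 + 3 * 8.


* has higher precedence, evaluate 3*8 first
Postfix: 8 3 8 * +


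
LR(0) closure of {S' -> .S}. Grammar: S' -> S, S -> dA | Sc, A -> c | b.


Start: S' -> .S
For each item with dot before a nonterminal B, add B -> .γ for every B-production
Closure: [S' -> .S, S -> .dA, S -> .Sc]


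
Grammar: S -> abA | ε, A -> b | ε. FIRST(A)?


Per alternative of A: FIRST(b) = {b}; FIRST(ε) = {ε}
FIRST(A) = {b, ε}


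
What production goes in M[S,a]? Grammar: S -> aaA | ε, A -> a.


For [S, a]: 'a' ∈ FIRST(aaA)
Entry: S -> aaA


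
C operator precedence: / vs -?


'/' is multiplicative (level 10); '-' is additive (level 9)
Higher level binds tighter
'/' has higher precedence than '-'


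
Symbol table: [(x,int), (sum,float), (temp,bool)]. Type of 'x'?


Lookup 'x' → type int


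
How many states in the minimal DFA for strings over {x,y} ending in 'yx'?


Track the longest suffix of input matching a prefix of 'yx': 3 classes (prefixes of length 0..2)
Minimal DFA: 3 states


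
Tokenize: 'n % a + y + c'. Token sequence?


Scan left to right, longest-match per lexeme
Tokens: ID(n), OP(%), ID(a), OP(+), ID(y), OP(+), ID(c)


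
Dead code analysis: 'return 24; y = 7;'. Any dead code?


statement follows a return and is unreachable
Dead: 'y = 7'


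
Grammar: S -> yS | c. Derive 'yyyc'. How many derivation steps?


Derivation: S => yS => yyS => yyyS => yyyc
Steps: 4


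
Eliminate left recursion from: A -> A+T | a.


Left-recursive alternatives: A+T; non-recursive: a
Introduce A': A -> aA', A' -> +TA' | ε


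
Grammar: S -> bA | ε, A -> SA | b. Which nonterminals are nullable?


A nonterminal is nullable iff some alternative derives ε (directly, or every symbol in it is nullable)
Nullable: {S}


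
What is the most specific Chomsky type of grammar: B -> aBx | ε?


Single nonterminal LHS, but a^n x^n is not regular
Classification: Type 2 (Context-Free)


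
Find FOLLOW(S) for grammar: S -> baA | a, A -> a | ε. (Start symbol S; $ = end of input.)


$ ∈ FOLLOW(S). For each A -> αBβ: add FIRST(β)\{ε} to FOLLOW(B); if β nullable, add FOLLOW(A).
FOLLOW(S) = {$}


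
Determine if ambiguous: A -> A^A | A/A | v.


'v^v/v' has two parse trees (no precedence encoded between ^ and /)
Ambiguous


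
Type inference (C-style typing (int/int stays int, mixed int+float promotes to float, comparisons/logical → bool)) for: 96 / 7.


Operand types: int / int
Rule: mixed int/float promotes to float; int/int stays int
Result type: int


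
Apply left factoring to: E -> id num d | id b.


Common prefix: 'id'
Factored: E -> id E', E' -> num d | b


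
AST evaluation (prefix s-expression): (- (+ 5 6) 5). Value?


Evaluate inner: (+ 5 6) = 11
Evaluate root: (- 11 5) = 6
Result: 6


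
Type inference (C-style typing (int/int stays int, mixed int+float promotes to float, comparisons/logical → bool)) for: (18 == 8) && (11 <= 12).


Operand types: bool && bool
Rule: logical operators take bool operands and yield bool
Result type: bool


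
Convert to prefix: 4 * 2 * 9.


left-to-right (same/higher precedence on left): tree is (* (* 4 2) 9)
Prefix: * * 4 2 9


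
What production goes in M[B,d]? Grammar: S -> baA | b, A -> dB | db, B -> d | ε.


For [B, d]: 'd' ∈ FIRST(d)
Entry: B -> d


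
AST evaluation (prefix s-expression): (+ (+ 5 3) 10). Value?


Evaluate inner: (+ 5 3) = 8
Evaluate root: (+ 8 10) = 18
Result: 18


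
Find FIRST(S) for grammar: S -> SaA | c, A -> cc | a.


Per alternative of S: FIRST(SaA) = {c}; FIRST(c) = {c}
FIRST(S) = {c}


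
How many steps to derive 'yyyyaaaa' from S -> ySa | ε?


Derivation: S => ySa => yySaa => yyySaaa => yyyySaaaa => yyyyaaaa
Steps: 5


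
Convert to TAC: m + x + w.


Break into single-operator statements:
t1 = m + x
t2 = t1 + w


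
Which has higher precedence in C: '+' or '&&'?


'+' is additive (level 9); '&&' is logical AND (level 2)
Higher level binds tighter
'+' has higher precedence than '&&'


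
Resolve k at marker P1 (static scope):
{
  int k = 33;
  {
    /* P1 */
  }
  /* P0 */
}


P1's block does not declare k; resolves to the enclosing declaration at depth 0
k = 33


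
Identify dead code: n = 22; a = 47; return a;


n is assigned but never read
Dead: 'n = 22'


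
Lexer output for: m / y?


Scan left to right, longest-match per lexeme
Tokens: ID(m), OP(/), ID(y)


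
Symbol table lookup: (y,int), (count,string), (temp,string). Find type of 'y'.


Lookup 'y' → type int


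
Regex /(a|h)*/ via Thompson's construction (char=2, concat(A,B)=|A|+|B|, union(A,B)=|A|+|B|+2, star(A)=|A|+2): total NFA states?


Syntax tree has 2 char leaf(s), 1 union(s), 1 star(s)
chars contribute 2×2 = 4; each union adds +2; each star adds +2
Total: 4 + 2 + 2 = 8 states


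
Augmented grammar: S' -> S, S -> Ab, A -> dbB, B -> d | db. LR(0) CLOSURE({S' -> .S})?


Start: S' -> .S
For each item with dot before a nonterminal B, add B -> .γ for every B-production
Closure: [S' -> .S, S -> .Ab, A -> .dbB]


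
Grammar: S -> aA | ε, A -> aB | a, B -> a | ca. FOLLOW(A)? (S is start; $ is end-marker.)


$ ∈ FOLLOW(S). For each A -> αBβ: add FIRST(β)\{ε} to FOLLOW(B); if β nullable, add FOLLOW(A).
FOLLOW(A) = {$}


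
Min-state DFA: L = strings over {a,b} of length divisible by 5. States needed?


Track length mod 5: states 0..4, accept at 0
Minimal DFA: 5 states


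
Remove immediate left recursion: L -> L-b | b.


Left-recursive alternatives: L-b; non-recursive: b
Introduce L': L -> bL', L' -> -bL' | ε


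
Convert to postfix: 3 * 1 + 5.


Left to right (same or higher precedence on left)
Postfix: 3 1 * 5 +


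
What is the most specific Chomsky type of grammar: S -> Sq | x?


Left-linear: every RHS is a terminal or one nonterminal followed by a terminal
Classification: Type 3 (Regular)


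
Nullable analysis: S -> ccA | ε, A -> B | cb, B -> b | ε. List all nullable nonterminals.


A nonterminal is nullable iff some alternative derives ε (directly, or every symbol in it is nullable)
Nullable: {A, B, S}


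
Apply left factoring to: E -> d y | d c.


Common prefix: 'd'
Factored: E -> d E', E' -> y | c


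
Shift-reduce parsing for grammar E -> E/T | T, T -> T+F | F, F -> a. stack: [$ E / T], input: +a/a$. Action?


'+' can extend T; shift to build T -> T+F
Action: shift


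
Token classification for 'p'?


Pattern: letter/underscore followed by alphanumerics, not a keyword
Type: IDENTIFIER


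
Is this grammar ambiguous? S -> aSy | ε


balanced a^n…y^n: each string has a unique parse
Unambiguous


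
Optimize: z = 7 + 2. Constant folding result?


7 + 2 = 9 at compile time
Optimized: z = 9


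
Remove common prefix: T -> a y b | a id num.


Common prefix: 'a'
Factored: T -> a T', T' -> y b | id num


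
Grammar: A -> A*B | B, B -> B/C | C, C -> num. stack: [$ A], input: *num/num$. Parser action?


shift '*' to continue A -> A*B
Action: shift


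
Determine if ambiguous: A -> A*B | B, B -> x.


precedence layered via separate nonterminal B: deterministic
Unambiguous


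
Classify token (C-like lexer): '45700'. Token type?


Pattern: digits only
Type: INTEGER_LITERAL


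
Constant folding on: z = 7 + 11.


7 + 11 = 18 at compile time
Optimized: z = 18


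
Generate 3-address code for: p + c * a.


Break into single-operator statements:
t1 = c * a
t2 = p + t1


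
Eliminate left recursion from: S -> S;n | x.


Left-recursive alternatives: S;n; non-recursive: x
Introduce S': S -> xS', S' -> ;nS' | ε


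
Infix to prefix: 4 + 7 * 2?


'*' binds tighter: tree is (+ 4 (* 7 2))
Prefix: + 4 * 7 2


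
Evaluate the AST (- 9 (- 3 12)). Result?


Evaluate inner: (- 3 12) = -9
Evaluate root: (- 9 -9) = 18
Result: 18


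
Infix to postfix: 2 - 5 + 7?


Left to right (same or higher precedence on left)
Postfix: 2 5 - 7 +


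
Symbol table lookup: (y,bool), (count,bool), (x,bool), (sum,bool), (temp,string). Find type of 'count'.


Lookup 'count' → type bool


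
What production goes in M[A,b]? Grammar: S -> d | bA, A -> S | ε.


For [A, b]: 'b' ∈ FIRST(S)
Entry: A -> S


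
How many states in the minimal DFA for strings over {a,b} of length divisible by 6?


Track length mod 6: states 0..5, accept at 0
Minimal DFA: 6 states


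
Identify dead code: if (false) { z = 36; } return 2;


condition is constant false, so the whole block is unreachable
Dead: 'if (false) { z = 36; }'


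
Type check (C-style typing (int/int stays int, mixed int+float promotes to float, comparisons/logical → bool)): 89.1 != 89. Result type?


Operand types: float != int
Rule: comparison yields bool
Result type: bool


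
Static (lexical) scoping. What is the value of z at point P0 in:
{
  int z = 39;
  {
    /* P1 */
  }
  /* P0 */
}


z declared in the same block as P0
z = 39


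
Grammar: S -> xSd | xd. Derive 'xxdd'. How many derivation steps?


Derivation: S => xSd => xxdd
Steps: 2


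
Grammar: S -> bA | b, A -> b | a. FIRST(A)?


Per alternative of A: FIRST(b) = {b}; FIRST(a) = {a}
FIRST(A) = {a, b}


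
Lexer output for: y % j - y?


Scan left to right, longest-match per lexeme
Tokens: ID(y), OP(%), ID(j), OP(-), ID(y)


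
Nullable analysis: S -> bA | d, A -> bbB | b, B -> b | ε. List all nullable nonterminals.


A nonterminal is nullable iff some alternative derives ε (directly, or every symbol in it is nullable)
Nullable: {B}


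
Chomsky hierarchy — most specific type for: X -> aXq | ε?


Single nonterminal LHS, but a^n q^n is not regular
Classification: Type 2 (Context-Free)


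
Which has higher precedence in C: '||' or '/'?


'/' is multiplicative (level 10); '||' is logical OR (level 1)
Higher level binds tighter
'/' has higher precedence than '||'


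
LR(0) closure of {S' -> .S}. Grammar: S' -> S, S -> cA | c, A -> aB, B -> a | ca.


Start: S' -> .S
For each item with dot before a nonterminal B, add B -> .γ for every B-production
Closure: [S' -> .S, S -> .cA, S -> .c]


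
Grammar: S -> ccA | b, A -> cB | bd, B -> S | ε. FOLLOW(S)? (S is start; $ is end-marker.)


$ ∈ FOLLOW(S). For each A -> αBβ: add FIRST(β)\{ε} to FOLLOW(B); if β nullable, add FOLLOW(A).
FOLLOW(S) = {$}


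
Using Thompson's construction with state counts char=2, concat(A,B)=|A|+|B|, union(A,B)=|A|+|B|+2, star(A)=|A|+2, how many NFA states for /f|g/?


Syntax tree has 2 char leaf(s), 1 union(s), 0 star(s)
chars contribute 2×2 = 4; each union adds +2; each star adds +2
Total: 4 + 2 + 0 = 6 states


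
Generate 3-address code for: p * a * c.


Break into single-operator statements:
t1 = p * a
t2 = t1 * c


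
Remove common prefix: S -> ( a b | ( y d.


Common prefix: '('
Factored: S -> ( S', S' -> a b | y d


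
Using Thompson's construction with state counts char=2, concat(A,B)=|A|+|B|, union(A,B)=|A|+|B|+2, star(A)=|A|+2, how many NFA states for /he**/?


Syntax tree has 2 char leaf(s), 0 union(s), 2 star(s)
chars contribute 2×2 = 4; each union adds +2; each star adds +2
Total: 4 + 0 + 4 = 8 states


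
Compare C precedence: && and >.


'>' is relational (level 7); '&&' is logical AND (level 2)
Higher level binds tighter
'>' has higher precedence than '&&'


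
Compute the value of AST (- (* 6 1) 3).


Evaluate inner: (* 6 1) = 6
Evaluate root: (- 6 3) = 3
Result: 3


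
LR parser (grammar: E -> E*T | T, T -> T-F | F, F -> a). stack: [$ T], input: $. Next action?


lookahead ∉ {-} so T won't extend; reduce E -> T
Action: reduce (E -> T)


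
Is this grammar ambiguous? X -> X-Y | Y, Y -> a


precedence layered via separate nonterminal Y: deterministic
Unambiguous


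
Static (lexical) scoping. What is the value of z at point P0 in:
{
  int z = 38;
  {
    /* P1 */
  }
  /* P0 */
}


z declared in the same block as P0
z = 38


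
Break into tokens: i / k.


Scan left to right, longest-match per lexeme
Tokens: ID(i), OP(/), ID(k)


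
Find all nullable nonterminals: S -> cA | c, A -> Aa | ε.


A nonterminal is nullable iff some alternative derives ε (directly, or every symbol in it is nullable)
Nullable: {A}


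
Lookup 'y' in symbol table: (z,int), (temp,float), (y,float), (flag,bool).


Lookup 'y' → type float


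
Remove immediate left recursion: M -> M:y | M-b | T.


Left-recursive alternatives: M:y, M-b; non-recursive: T
Introduce M': M -> TM', M' -> :yM' | -bM' | ε


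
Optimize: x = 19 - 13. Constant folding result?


19 - 13 = 6 at compile time
Optimized: x = 6


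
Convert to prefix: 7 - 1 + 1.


left-to-right (same/higher precedence on left): tree is (+ (- 7 1) 1)
Prefix: + - 7 1 1


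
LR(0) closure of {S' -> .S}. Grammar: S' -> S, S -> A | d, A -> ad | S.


Start: S' -> .S
For each item with dot before a nonterminal B, add B -> .γ for every B-production
Closure: [S' -> .S, S -> .A, S -> .d, A -> .ad, A -> .S]


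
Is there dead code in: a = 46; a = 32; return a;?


first assignment to a is overwritten before any read
Dead: 'a = 46'


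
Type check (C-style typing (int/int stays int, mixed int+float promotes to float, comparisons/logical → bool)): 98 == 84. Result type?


Operand types: int == int
Rule: comparison yields bool
Result type: bool


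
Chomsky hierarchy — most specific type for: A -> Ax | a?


Left-linear: every RHS is a terminal or one nonterminal followed by a terminal
Classification: Type 3 (Regular)


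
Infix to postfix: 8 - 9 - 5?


Left to right (same or higher precedence on left)
Postfix: 8 9 - 5 -


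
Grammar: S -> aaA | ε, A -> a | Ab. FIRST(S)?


Per alternative of S: FIRST(aaA) = {a}; FIRST(ε) = {ε}
FIRST(S) = {a, ε}


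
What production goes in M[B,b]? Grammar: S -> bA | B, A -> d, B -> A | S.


For [B, b]: 'b' ∈ FIRST(S)
Entry: B -> S


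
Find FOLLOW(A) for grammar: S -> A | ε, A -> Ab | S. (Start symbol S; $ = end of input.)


$ ∈ FOLLOW(S). For each A -> αBβ: add FIRST(β)\{ε} to FOLLOW(B); if β nullable, add FOLLOW(A).
FOLLOW(A) = {$, b}


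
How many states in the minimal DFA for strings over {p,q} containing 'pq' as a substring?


KMP-style automaton: 2 progress states + 1 absorbing accept = 3
Minimal DFA: 3 states


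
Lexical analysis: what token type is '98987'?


Pattern: digits only
Type: INTEGER_LITERAL


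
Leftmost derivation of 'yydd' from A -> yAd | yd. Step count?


Derivation: A => yAd => yydd
Steps: 2


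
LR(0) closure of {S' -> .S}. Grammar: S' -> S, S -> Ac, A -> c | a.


Start: S' -> .S
For each item with dot before a nonterminal B, add B -> .γ for every B-production
Closure: [S' -> .S, S -> .Ac, A -> .c, A -> .a]


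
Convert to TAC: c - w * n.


Break into single-operator statements:
t1 = w * n
t2 = c - t1


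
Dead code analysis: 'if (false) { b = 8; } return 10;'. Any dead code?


condition is constant false, so the whole block is unreachable
Dead: 'if (false) { b = 8; }'


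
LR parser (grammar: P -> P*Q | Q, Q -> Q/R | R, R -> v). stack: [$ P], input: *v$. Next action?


shift '*' to continue P -> P*Q
Action: shift


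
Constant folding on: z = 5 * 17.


5 * 17 = 85 at compile time
Optimized: z = 85


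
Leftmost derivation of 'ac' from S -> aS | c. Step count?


Derivation: S => aS => ac
Steps: 2


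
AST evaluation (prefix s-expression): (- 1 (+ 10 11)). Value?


Evaluate inner: (+ 10 11) = 21
Evaluate root: (- 1 21) = -20
Result: -20


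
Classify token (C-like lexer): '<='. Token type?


Pattern: operator symbol
Type: OPERATOR


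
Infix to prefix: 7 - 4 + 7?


left-to-right (same/higher precedence on left): tree is (+ (- 7 4) 7)
Prefix: + - 7 4 7


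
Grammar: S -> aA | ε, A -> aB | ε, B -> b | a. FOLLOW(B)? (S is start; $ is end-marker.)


$ ∈ FOLLOW(S). For each A -> αBβ: add FIRST(β)\{ε} to FOLLOW(B); if β nullable, add FOLLOW(A).
FOLLOW(B) = {$}


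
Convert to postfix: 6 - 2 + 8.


Left to right (same or higher precedence on left)
Postfix: 6 2 - 8 +


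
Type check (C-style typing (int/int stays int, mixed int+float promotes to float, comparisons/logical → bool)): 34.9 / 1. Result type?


Operand types: float / int
Rule: mixed int/float promotes to float; int/int stays int
Result type: float


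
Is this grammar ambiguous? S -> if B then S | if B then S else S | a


dangling else: 'if B then if B then a else a' parses two ways
Ambiguous


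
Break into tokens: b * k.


Scan left to right, longest-match per lexeme
Tokens: ID(b), OP(*), ID(k)


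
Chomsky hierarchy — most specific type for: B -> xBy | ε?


Single nonterminal LHS, but x^n y^n is not regular
Classification: Type 2 (Context-Free)


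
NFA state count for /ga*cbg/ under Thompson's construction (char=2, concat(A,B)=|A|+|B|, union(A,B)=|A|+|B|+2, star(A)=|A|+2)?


Syntax tree has 5 char leaf(s), 0 union(s), 1 star(s)
chars contribute 5×2 = 10; each union adds +2; each star adds +2
Total: 10 + 0 + 2 = 12 states


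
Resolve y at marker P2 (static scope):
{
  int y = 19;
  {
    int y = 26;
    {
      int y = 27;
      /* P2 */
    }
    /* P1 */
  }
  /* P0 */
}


y declared in the same block as P2
y = 27


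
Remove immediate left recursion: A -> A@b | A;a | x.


Left-recursive alternatives: A@b, A;a; non-recursive: x
Introduce A': A -> xA', A' -> @bA' | ;aA' | ε


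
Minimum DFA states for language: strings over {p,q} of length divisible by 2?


Track length mod 2: states 0..1, accept at 0
Minimal DFA: 2 states


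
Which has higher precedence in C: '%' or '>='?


'%' is multiplicative (level 10); '>=' is relational (level 7)
Higher level binds tighter
'%' has higher precedence than '>='


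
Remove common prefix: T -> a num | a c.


Common prefix: 'a'
Factored: T -> a T', T' -> num | c


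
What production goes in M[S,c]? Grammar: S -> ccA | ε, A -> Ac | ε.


For [S, c]: 'c' ∈ FIRST(ccA)
Entry: S -> ccA


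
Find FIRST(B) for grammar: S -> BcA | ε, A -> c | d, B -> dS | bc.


Per alternative of B: FIRST(dS) = {d}; FIRST(bc) = {b}
FIRST(B) = {b, d}


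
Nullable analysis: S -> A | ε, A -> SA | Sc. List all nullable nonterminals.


A nonterminal is nullable iff some alternative derives ε (directly, or every symbol in it is nullable)
Nullable: {S}


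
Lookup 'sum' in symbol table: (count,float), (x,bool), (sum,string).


Lookup 'sum' → type string


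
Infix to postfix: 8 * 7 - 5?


Left to right (same or higher precedence on left)
Postfix: 8 7 * 5 -


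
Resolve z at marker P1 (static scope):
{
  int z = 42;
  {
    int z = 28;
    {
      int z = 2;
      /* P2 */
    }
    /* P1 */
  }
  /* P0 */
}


z declared in the same block as P1
z = 28


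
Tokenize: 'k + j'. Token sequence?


Scan left to right, longest-match per lexeme
Tokens: ID(k), OP(+), ID(j)


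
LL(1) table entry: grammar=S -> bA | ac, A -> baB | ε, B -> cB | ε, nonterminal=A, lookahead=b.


For [A, b]: 'b' ∈ FIRST(baB)
Entry: A -> baB


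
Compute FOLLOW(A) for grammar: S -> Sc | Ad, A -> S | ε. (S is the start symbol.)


$ ∈ FOLLOW(S). For each A -> αBβ: add FIRST(β)\{ε} to FOLLOW(B); if β nullable, add FOLLOW(A).
FOLLOW(A) = {d}


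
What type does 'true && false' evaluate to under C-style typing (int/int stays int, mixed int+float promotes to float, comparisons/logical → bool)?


Operand types: bool && bool
Rule: logical operators take bool operands and yield bool
Result type: bool


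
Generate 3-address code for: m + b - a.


Break into single-operator statements:
t1 = m + b
t2 = t1 - a


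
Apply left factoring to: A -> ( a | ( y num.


Common prefix: '('
Factored: A -> ( A', A' -> a | y num


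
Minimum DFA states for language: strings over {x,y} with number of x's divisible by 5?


Track (count of x) mod 5: states 0..4, accept at 0
Minimal DFA: 5 states


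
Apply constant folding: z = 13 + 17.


13 + 17 = 30 at compile time
Optimized: z = 30


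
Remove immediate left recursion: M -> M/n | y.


Left-recursive alternatives: M/n; non-recursive: y
Introduce M': M -> yM', M' -> /nM' | ε


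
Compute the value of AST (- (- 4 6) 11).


Evaluate inner: (- 4 6) = -2
Evaluate root: (- -2 11) = -13
Result: -13


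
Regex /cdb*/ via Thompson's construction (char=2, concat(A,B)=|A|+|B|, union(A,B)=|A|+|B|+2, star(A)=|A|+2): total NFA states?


Syntax tree has 3 char leaf(s), 0 union(s), 1 star(s)
chars contribute 3×2 = 6; each union adds +2; each star adds +2
Total: 6 + 0 + 2 = 8 states


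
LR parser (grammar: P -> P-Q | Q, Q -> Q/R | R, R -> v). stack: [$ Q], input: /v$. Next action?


shift '/' to continue Q -> Q/R
Action: shift


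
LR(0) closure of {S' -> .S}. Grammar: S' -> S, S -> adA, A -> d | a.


Start: S' -> .S
For each item with dot before a nonterminal B, add B -> .γ for every B-production
Closure: [S' -> .S, S -> .adA]


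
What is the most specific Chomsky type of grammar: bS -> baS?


LHS has context (more than one symbol) and |LHS| ≤ |RHS|
Classification: Type 1 (Context-Sensitive)


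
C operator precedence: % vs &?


'%' is multiplicative (level 10); '&' is bitwise AND (level 5)
Higher level binds tighter
'%' has higher precedence than '&'


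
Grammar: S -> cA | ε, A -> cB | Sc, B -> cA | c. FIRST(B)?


Per alternative of B: FIRST(cA) = {c}; FIRST(c) = {c}
FIRST(B) = {c}


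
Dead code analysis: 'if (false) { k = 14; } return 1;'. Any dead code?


condition is constant false, so the whole block is unreachable
Dead: 'if (false) { k = 14; }'


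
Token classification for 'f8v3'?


Pattern: letter/underscore followed by alphanumerics, not a keyword
Type: IDENTIFIER


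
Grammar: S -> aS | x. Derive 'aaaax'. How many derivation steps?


Derivation: S => aS => aaS => aaaS => aaaaS => aaaax
Steps: 5


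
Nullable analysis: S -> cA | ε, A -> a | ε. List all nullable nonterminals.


A nonterminal is nullable iff some alternative derives ε (directly, or every symbol in it is nullable)
Nullable: {A, S}


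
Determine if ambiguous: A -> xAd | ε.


balanced x^n…d^n: each string has a unique parse
Unambiguous


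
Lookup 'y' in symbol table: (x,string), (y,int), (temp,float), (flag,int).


Lookup 'y' → type int


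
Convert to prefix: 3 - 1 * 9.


'*' binds tighter: tree is (- 3 (* 1 9))
Prefix: - 3 * 1 9


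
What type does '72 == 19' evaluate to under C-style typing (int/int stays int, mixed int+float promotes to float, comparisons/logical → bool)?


Operand types: int == int
Rule: comparison yields bool
Result type: bool


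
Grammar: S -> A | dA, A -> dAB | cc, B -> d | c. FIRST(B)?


Per alternative of B: FIRST(d) = {d}; FIRST(c) = {c}
FIRST(B) = {c, d}


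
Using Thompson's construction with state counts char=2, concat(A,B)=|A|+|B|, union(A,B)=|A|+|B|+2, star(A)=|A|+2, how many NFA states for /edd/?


Syntax tree has 3 char leaf(s), 0 union(s), 0 star(s)
chars contribute 3×2 = 6; each union adds +2; each star adds +2
Total: 6 + 0 + 0 = 6 states


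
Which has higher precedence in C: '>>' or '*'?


'*' is multiplicative (level 10); '>>' is shift (level 8)
Higher level binds tighter
'*' has higher precedence than '>>'


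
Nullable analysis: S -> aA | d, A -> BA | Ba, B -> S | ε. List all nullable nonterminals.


A nonterminal is nullable iff some alternative derives ε (directly, or every symbol in it is nullable)
Nullable: {B}


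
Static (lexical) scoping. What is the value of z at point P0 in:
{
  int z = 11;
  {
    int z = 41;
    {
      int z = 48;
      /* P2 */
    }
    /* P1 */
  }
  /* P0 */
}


z declared in the same block as P0
z = 11


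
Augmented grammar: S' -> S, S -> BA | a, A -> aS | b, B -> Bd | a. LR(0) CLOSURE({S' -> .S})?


Start: S' -> .S
For each item with dot before a nonterminal B, add B -> .γ for every B-production
Closure: [S' -> .S, S -> .BA, S -> .a, B -> .Bd, B -> .a]


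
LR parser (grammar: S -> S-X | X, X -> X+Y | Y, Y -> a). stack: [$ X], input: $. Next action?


lookahead ∉ {+} so X won't extend; reduce S -> X
Action: reduce (S -> X)


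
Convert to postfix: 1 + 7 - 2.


Left to right (same or higher precedence on left)
Postfix: 1 7 + 2 -


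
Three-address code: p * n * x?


Break into single-operator statements:
t1 = p * n
t2 = t1 * x


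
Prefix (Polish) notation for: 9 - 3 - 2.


left-to-right (same/higher precedence on left): tree is (- (- 9 3) 2)
Prefix: - - 9 3 2


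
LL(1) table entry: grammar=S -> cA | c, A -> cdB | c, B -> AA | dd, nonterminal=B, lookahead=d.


For [B, d]: 'd' ∈ FIRST(dd)
Entry: B -> dd


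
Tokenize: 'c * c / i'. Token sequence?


Scan left to right, longest-match per lexeme
Tokens: ID(c), OP(*), ID(c), OP(/), ID(i)


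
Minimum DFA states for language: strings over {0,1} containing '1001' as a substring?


KMP-style automaton: 4 progress states + 1 absorbing accept = 5
Minimal DFA: 5 states


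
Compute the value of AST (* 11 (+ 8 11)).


Evaluate inner: (+ 8 11) = 19
Evaluate root: (* 11 19) = 209
Result: 209


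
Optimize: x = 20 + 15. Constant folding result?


20 + 15 = 35 at compile time
Optimized: x = 35


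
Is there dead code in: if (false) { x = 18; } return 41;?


condition is constant false, so the whole block is unreachable
Dead: 'if (false) { x = 18; }'


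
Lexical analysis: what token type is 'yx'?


Pattern: letter/underscore followed by alphanumerics, not a keyword
Type: IDENTIFIER


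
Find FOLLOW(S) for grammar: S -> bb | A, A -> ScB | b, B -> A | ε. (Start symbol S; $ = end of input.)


$ ∈ FOLLOW(S). For each A -> αBβ: add FIRST(β)\{ε} to FOLLOW(B); if β nullable, add FOLLOW(A).
FOLLOW(S) = {$, c}


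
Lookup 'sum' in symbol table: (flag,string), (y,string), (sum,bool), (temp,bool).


Lookup 'sum' → type bool


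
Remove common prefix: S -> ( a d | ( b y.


Common prefix: '('
Factored: S -> ( S', S' -> a d | b y


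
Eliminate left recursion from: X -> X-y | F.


Left-recursive alternatives: X-y; non-recursive: F
Introduce X': X -> FX', X' -> -yX' | ε


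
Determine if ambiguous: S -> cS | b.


right-linear, alternatives start with distinct terminals 'c' vs 'b': unique leftmost derivation
Unambiguous


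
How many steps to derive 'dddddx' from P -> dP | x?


Derivation: P => dP => ddP => dddP => ddddP => dddddP => dddddx
Steps: 6


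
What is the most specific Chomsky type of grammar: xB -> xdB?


LHS has context (more than one symbol) and |LHS| ≤ |RHS|
Classification: Type 1 (Context-Sensitive)


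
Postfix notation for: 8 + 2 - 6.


Left to right (same or higher precedence on left)
Postfix: 8 2 + 6 -


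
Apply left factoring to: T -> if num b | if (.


Common prefix: 'if'
Factored: T -> if T', T' -> num b | (


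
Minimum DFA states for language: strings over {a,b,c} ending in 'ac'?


Track the longest suffix of input matching a prefix of 'ac': 3 classes (prefixes of length 0..2)
Minimal DFA: 3 states


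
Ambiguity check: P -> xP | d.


right-linear, alternatives start with distinct terminals 'x' vs 'd': unique leftmost derivation
Unambiguous


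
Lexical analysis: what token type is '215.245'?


Pattern: digits with a decimal point
Type: FLOAT_LITERAL


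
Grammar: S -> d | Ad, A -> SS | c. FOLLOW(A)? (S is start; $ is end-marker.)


$ ∈ FOLLOW(S). For each A -> αBβ: add FIRST(β)\{ε} to FOLLOW(B); if β nullable, add FOLLOW(A).
FOLLOW(A) = {d}


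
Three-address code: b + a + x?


Break into single-operator statements:
t1 = b + a
t2 = t1 + x


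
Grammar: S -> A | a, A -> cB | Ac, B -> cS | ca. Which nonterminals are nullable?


A nonterminal is nullable iff some alternative derives ε (directly, or every symbol in it is nullable)
Nullable: {}


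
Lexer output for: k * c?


Scan left to right, longest-match per lexeme
Tokens: ID(k), OP(*), ID(c)


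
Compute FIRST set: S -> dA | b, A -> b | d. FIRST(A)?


Per alternative of A: FIRST(b) = {b}; FIRST(d) = {d}
FIRST(A) = {b, d}


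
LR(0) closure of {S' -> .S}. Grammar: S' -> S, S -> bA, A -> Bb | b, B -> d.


Start: S' -> .S
For each item with dot before a nonterminal B, add B -> .γ for every B-production
Closure: [S' -> .S, S -> .bA]


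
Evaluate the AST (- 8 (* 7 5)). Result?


Evaluate inner: (* 7 5) = 35
Evaluate root: (- 8 35) = -27
Result: -27


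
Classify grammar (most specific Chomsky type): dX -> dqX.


LHS has context (more than one symbol) and |LHS| ≤ |RHS|
Classification: Type 1 (Context-Sensitive)


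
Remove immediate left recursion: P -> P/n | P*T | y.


Left-recursive alternatives: P/n, P*T; non-recursive: y
Introduce P': P -> yP', P' -> /nP' | *TP' | ε


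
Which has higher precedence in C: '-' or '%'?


'%' is multiplicative (level 10); '-' is additive (level 9)
Higher level binds tighter
'%' has higher precedence than '-'
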